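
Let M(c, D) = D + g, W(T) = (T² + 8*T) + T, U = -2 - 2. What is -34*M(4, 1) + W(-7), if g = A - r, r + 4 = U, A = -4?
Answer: -184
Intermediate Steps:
U = -4
r = -8 (r = -4 - 4 = -8)
W(T) = T² + 9*T
g = 4 (g = -4 - 1*(-8) = -4 + 8 = 4)
M(c, D) = 4 + D (M(c, D) = D + 4 = 4 + D)
-34*M(4, 1) + W(-7) = -34*(4 + 1) - 7*(9 - 7) = -34*5 - 7*2 = -170 - 14 = -184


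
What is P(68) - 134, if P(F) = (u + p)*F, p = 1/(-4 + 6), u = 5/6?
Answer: -130/3 ≈ -43.333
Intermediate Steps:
u = ⅚ (u = 5*(⅙) = ⅚ ≈ 0.83333)
p = ½ (p = 1/2 = ½ ≈ 0.50000)
P(F) = 4*F/3 (P(F) = (⅚ + ½)*F = 4*F/3)
P(68) - 134 = (4/3)*68 - 134 = 272/3 - 134 = -130/3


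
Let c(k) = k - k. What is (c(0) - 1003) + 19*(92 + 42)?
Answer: 1543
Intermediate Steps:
c(k) = 0
(c(0) - 1003) + 19*(92 + 42) = (0 - 1003) + 19*(92 + 42) = -1003 + 19*134 = -1003 + 2546 = 1543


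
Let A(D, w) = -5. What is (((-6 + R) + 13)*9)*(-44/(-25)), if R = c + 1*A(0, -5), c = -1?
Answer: 396/25 ≈ 15.840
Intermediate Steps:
R = -6 (R = -1 + 1*(-5) = -1 - 5 = -6)
(((-6 + R) + 13)*9)*(-44/(-25)) = (((-6 - 6) + 13)*9)*(-44/(-25)) = ((-12 + 13)*9)*(-44*(-1/25)) = (1*9)*(44/25) = 9*(44/25) = 396/25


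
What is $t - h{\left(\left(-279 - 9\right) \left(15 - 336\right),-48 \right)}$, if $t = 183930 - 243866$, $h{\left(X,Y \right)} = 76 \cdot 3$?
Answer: $-60164$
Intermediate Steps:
$h{\left(X,Y \right)} = 228$
$t = -59936$ ($t = 183930 - 243866 = -59936$)
$t - h{\left(\left(-279 - 9\right) \left(15 - 336\right),-48 \right)} = -59936 - 228 = -60164$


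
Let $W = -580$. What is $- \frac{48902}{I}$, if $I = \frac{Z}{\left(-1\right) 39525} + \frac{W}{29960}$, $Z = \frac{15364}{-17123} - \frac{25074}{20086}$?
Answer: $\frac{16061715862761746100}{6340623870901} \approx 2.5331 \cdot 10^{6}$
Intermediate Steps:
$Z = - \frac{368971703}{171966289}$ ($Z = 15364 \left(- \frac{1}{17123}\right) - \frac{12537}{10043} = - \frac{15364}{17123} - \frac{12537}{10043} = - \frac{368971703}{171966289} \approx -2.1456$)
$I = - \frac{6340623870901}{328447013675550}$ ($I = - \frac{368971703}{171966289 \left(\left(-1\right) 39525\right)} - \frac{580}{29960} = - \frac{368971703}{171966289 \left(-39525\right)} - \frac{29}{1498} = \left(- \frac{368971703}{171966289}\right) \left(- \frac{1}{39525}\right) - \frac{29}{1498} = \frac{11902313}{219257018475} - \frac{29}{1498} = - \frac{6340623870901}{328447013675550} \approx -0.019305$)
$- \frac{48902}{I} = - \frac{48902}{- \frac{6340623870901}{328447013675550}} = \left(-48902\right) \left(- \frac{328447013675550}{6340623870901}\right) = \frac{16061715862761746100}{6340623870901}$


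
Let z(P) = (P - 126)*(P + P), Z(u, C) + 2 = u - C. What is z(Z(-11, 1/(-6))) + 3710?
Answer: 130921/18 ≈ 7273.4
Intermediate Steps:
Z(u, C) = -2 + u - C (Z(u, C) = -2 + (u - C) = -2 + u - C)
z(P) = 2*P*(-126 + P) (z(P) = (-126 + P)*(2*P) = 2*P*(-126 + P))
z(Z(-11, 1/(-6))) + 3710 = 2*(-2 - 11 - 1/(-6))*(-126 + (-2 - 11 - 1/(-6))) + 3710 = 2*(-2 - 11 - 1*(-⅙))*(-126 + (-2 - 11 - 1*(-⅙))) + 3710 = 2*(-2 - 11 + ⅙)*(-126 + (-2 - 11 + ⅙)) + 3710 = 2*(-77/6)*(-126 - 77/6) + 3710 = 2*(-77/6)*(-833/6) + 3710 = 64141/18 + 3710 = 130921/18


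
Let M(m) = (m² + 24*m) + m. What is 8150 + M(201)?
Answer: 53576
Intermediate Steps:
M(m) = m² + 25*m
8150 + M(201) = 8150 + 201*(25 + 201) = 8150 + 201*226 = 8150 + 45426 = 53576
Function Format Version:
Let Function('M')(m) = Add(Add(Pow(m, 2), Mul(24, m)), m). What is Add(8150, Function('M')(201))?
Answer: 53576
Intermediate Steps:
Function('M')(m) = Add(Pow(m, 2), Mul(25, m))
Add(8150, Function('M')(201)) = Add(8150, Mul(201, Add(25, 201))) = Add(8150, Mul(201, 226)) = Add(8150, 45426) = 53576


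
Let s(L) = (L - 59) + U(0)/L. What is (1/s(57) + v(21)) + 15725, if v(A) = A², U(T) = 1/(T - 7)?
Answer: 12916235/799 ≈ 16166.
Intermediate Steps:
U(T) = 1/(-7 + T)
s(L) = -59 + L - 1/(7*L) (s(L) = (L - 59) + 1/((-7 + 0)*L) = (-59 + L) + 1/((-7)*L) = (-59 + L) - 1/(7*L) = -59 + L - 1/(7*L))
(1/s(57) + v(21)) + 15725 = (1/(-59 + 57 - ⅐/57) + 21²) + 15725 = (1/(-59 + 57 - ⅐*1/57) + 441) + 15725 = (1/(-59 + 57 - 1/399) + 441) + 15725 = (1/(-799/399) + 441) + 15725 = (-399/799 + 441) + 15725 = 351960/799 + 15725 = 12916235/799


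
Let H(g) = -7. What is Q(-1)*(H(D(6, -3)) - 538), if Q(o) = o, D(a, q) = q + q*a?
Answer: 545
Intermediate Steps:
D(a, q) = q + a*q
Q(-1)*(H(D(6, -3)) - 538) = -(-7 - 538) = -1*(-545) = 545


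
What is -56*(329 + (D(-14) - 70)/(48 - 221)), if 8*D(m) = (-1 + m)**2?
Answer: -3189697/173 ≈ -18438.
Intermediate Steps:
D(m) = (-1 + m)**2/8
-56*(329 + (D(-14) - 70)/(48 - 221)) = -56*(329 + ((-1 - 14)**2/8 - 70)/(48 - 221)) = -56*(329 + ((1/8)*(-15)**2 - 70)/(-173)) = -56*(329 + ((1/8)*225 - 70)*(-1/173)) = -56*(329 + (225/8 - 70)*(-1/173)) = -56*(329 - 335/8*(-1/173)) = -56*(329 + 335/1384) = -56*455671/1384 = -3189697/173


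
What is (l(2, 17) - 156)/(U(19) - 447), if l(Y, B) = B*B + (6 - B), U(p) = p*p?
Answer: -61/43 ≈ -1.4186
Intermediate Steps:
U(p) = p**2
l(Y, B) = 6 + B**2 - B (l(Y, B) = B**2 + (6 - B) = 6 + B**2 - B)
(l(2, 17) - 156)/(U(19) - 447) = ((6 + 17**2 - 1*17) - 156)/(19**2 - 447) = ((6 + 289 - 17) - 156)/(361 - 447) = (278 - 156)/(-86) = 122*(-1/86) = -61/43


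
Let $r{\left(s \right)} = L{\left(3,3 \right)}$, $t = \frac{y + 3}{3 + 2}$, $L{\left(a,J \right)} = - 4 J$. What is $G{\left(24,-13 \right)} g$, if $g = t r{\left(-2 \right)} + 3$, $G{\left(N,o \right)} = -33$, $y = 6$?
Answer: $\frac{3069}{5} \approx 613.8$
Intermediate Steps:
$t = \frac{9}{5}$ ($t = \frac{6 + 3}{3 + 2} = \frac{9}{5} \approx 1.8$)
$r{\left(s \right)} = -12$ ($r{\left(s \right)} = \left(-4\right) 3 = -12$)
$g = - \frac{93}{5}$ ($g = \frac{9}{5} \left(-12\right) + 3 = - \frac{108}{5} + 3 = - \frac{93}{5} \approx -18.6$)
$G{\left(24,-13 \right)} g = \left(-33\right) \left(- \frac{93}{5}\right) = \frac{3069}{5}$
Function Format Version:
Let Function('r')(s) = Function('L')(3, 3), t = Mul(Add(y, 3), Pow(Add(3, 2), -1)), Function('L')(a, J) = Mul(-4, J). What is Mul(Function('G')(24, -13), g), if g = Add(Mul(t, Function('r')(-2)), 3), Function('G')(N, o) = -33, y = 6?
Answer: Rational(3069, 5) ≈ 613.80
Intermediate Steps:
t = Rational(9, 5) (t = Mul(Add(6, 3), Pow(Add(3, 2), -1)) = Mul(9, Pow(5, -1)) = Mul(9, Rational(1, 5)) = Rational(9, 5) ≈ 1.8000)
Function('r')(s) = -12 (Function('r')(s) = Mul(-4, 3) = -12)
g = Rational(-93, 5) (g = Add(Mul(Rational(9, 5), -12), 3) = Add(Rational(-108, 5), 3) = Rational(-93, 5) ≈ -18.600)
Mul(Function('G')(24, -13), g) = Mul(-33, Rational(-93, 5)) = Rational(3069, 5)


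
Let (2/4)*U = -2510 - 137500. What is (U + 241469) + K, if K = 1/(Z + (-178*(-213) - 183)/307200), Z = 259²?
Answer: -264810942967927/6869106977 ≈ -38551.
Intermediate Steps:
U = -280020 (U = 2*(-2510 - 137500) = 2*(-140010) = -280020)
Z = 67081
K = 102400/6869106977 (K = 1/(67081 + (-178*(-213) - 183)/307200) = 1/(67081 + (37914 - 183)*(1/307200)) = 1/(67081 + 37731*(1/307200)) = 1/(67081 + 12577/102400) = 1/(6869106977/102400) = 102400/6869106977 ≈ 1.4907e-5)
(U + 241469) + K = (-280020 + 241469) + 102400/6869106977 = -38551 + 102400/6869106977 = -264810942967927/6869106977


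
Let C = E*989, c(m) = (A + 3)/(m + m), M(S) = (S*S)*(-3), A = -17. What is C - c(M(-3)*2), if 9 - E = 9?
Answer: -7/54 ≈ -0.12963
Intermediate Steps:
E = 0 (E = 9 - 1*9 = 9 - 9 = 0)
M(S) = -3*S**2 (M(S) = S**2*(-3) = -3*S**2)
c(m) = -7/m (c(m) = (-17 + 3)/(m + m) = -14*1/(2*m) = -7/m)
C = 0 (C = 0*989 = 0)
C - c(M(-3)*2) = 0 - (-7)/(-3*(-3)**2*2) = 0 - (-7)/(-3*9*2) = 0 - (-7)/((-27*2)) = 0 - (-7)/(-54) = 0 - (-7)*(-1)/54 = 0 - 1*7/54 = 0 - 7/54 = -7/54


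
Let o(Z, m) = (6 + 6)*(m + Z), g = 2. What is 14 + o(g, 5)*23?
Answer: 1946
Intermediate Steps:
o(Z, m) = 12*Z + 12*m (o(Z, m) = 12*(Z + m) = 12*Z + 12*m)
14 + o(g, 5)*23 = 14 + (12*2 + 12*5)*23 = 14 + (24 + 60)*23 = 14 + 84*23 = 14 + 1932 = 1946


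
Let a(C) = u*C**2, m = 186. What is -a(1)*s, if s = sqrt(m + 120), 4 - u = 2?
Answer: -6*sqrt(34) ≈ -34.986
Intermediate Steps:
u = 2 (u = 4 - 1*2 = 4 - 2 = 2)
s = 3*sqrt(34) (s = sqrt(186 + 120) = sqrt(306) = 3*sqrt(34) ≈ 17.493)
a(C) = 2*C**2
-a(1)*s = -2*1**2*3*sqrt(34) = -2*1*3*sqrt(34) = -2*3*sqrt(34) = -6*sqrt(34)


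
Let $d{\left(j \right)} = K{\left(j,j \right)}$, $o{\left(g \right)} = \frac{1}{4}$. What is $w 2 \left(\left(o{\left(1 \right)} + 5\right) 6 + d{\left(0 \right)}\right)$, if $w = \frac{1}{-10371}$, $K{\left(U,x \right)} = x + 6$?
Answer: $- \frac{25}{3457} \approx -0.0072317$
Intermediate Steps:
$K{\left(U,x \right)} = 6 + x$
$o{\left(g \right)} = \frac{1}{4}$
$d{\left(j \right)} = 6 + j$
$w = - \frac{1}{10371} \approx -9.6423 \cdot 10^{-5}$
$w 2 \left(\left(o{\left(1 \right)} + 5\right) 6 + d{\left(0 \right)}\right) = - \frac{2 \left(\left(\frac{1}{4} + 5\right) 6 + \left(6 + 0\right)\right)}{10371} = - \frac{2 \left(\frac{21}{4} \cdot 6 + 6\right)}{10371} = - \frac{2 \left(\frac{63}{2} + 6\right)}{10371} = - \frac{2 \cdot \frac{75}{2}}{10371} = \left(- \frac{1}{10371}\right) 75 = - \frac{25}{3457}$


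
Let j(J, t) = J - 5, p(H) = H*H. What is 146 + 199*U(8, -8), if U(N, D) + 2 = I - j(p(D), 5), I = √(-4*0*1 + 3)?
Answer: -11993 + 199*√3 ≈ -11648.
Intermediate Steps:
p(H) = H²
j(J, t) = -5 + J
I = √3 (I = √(0*1 + 3) = √(0 + 3) = √3 ≈ 1.7320)
U(N, D) = 3 + √3 - D² (U(N, D) = -2 + (√3 - (-5 + D²)) = -2 + (√3 + (5 - D²)) = -2 + (5 + √3 - D²) = 3 + √3 - D²)
146 + 199*U(8, -8) = 146 + 199*(3 + √3 - 1*(-8)²) = 146 + 199*(3 + √3 - 1*64) = 146 + 199*(3 + √3 - 64) = 146 + 199*(-61 + √3) = 146 + (-12139 + 199*√3) = -11993 + 199*√3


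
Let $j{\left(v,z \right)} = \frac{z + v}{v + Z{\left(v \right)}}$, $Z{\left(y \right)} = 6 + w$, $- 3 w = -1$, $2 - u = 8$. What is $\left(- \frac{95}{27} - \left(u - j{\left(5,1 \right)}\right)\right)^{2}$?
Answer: $\frac{1909924}{210681} \approx 9.0655$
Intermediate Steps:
$u = -6$ ($u = 2 - 8 = -6$)
$w = \frac{1}{3}$ ($w = \left(- \frac{1}{3}\right) \left(-1\right) = \frac{1}{3} \approx 0.33333$)
$Z{\left(y \right)} = \frac{19}{3}$ ($Z{\left(y \right)} = 6 + \frac{1}{3} = \frac{19}{3}$)
$j{\left(v,z \right)} = \frac{v + z}{\frac{19}{3} + v}$ ($j{\left(v,z \right)} = \frac{z + v}{v + \frac{19}{3}} = \frac{v + z}{\frac{19}{3} + v}$)
$\left(- \frac{95}{27} - \left(u - j{\left(5,1 \right)}\right)\right)^{2} = \left(- \frac{95}{27} + \left(\frac{3 \left(5 + 1\right)}{19 + 3 \cdot 5} - -6\right)\right)^{2} = \left(\left(-95\right) \frac{1}{27} + \left(3 \frac{1}{19 + 15} \cdot 6 + 6\right)\right)^{2} = \left(- \frac{95}{27} + \left(3 \cdot \frac{1}{34} \cdot 6 + 6\right)\right)^{2} = \left(- \frac{95}{27} + \left(\frac{9}{17} + 6\right)\right)^{2} = \left(- \frac{95}{27} + \frac{111}{17}\right)^{2} = \left(\frac{1382}{459}\right)^{2} = \frac{1909924}{210681}$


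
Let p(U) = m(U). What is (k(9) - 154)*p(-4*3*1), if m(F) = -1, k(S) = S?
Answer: 145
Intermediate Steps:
p(U) = -1
(k(9) - 154)*p(-4*3*1) = (9 - 154)*(-1) = -145*(-1) = 145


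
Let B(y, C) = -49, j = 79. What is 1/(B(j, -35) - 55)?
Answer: -1/104 ≈ -0.0096154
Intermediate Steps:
1/(B(j, -35) - 55) = 1/(-49 - 55) = 1/(-104) = -1/104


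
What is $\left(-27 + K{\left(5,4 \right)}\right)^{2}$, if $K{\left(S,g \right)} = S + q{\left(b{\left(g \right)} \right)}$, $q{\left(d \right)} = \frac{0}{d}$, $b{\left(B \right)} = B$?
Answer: $484$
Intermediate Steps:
$q{\left(d \right)} = 0$
$K{\left(S,g \right)} = S$ ($K{\left(S,g \right)} = S + 0 = S$)
$\left(-27 + K{\left(5,4 \right)}\right)^{2} = \left(-27 + 5\right)^{2} = \left(-22\right)^{2} = 484$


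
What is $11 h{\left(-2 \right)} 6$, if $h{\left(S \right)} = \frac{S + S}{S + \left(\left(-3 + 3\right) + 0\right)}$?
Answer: $132$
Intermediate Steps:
$h{\left(S \right)} = 2$ ($h{\left(S \right)} = \frac{2 S}{S + \left(0 + 0\right)} = \frac{2 S}{S + 0} = \frac{2 S}{S} = 2$)
$11 h{\left(-2 \right)} 6 = 11 \cdot 2 \cdot 6 = 22 \cdot 6 = 132$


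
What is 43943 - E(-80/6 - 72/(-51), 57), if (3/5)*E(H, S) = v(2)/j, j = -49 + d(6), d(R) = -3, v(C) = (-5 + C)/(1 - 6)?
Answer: 2285037/52 ≈ 43943.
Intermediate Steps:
v(C) = 1 - C/5 (v(C) = (-5 + C)/(-5) = (-5 + C)*(-⅕) = 1 - C/5)
j = -52 (j = -49 - 3 = -52)
E(H, S) = -1/52 (E(H, S) = 5*((1 - ⅕*2)/(-52))/3 = 5*((1 - ⅖)*(-1/52))/3 = 5*((⅗)*(-1/52))/3 = (5/3)*(-3/260) = -1/52)
43943 - E(-80/6 - 72/(-51), 57) = 43943 - 1*(-1/52) = 43943 + 1/52 = 2285037/52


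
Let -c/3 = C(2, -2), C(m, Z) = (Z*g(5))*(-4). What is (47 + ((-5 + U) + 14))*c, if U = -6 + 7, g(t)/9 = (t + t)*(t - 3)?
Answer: -246240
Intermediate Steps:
g(t) = 18*t*(-3 + t) (g(t) = 9*((t + t)*(t - 3)) = 9*((2*t)*(-3 + t)) = 9*(2*t*(-3 + t)) = 18*t*(-3 + t))
C(m, Z) = -720*Z (C(m, Z) = (Z*(18*5*(-3 + 5)))*(-4) = (Z*(18*5*2))*(-4) = (Z*180)*(-4) = (180*Z)*(-4) = -720*Z)
U = 1
c = -4320 (c = -(-2160)*(-2) = -3*1440 = -4320)
(47 + ((-5 + U) + 14))*c = (47 + ((-5 + 1) + 14))*(-4320) = (47 + (-4 + 14))*(-4320) = (47 + 10)*(-4320) = 57*(-4320) = -246240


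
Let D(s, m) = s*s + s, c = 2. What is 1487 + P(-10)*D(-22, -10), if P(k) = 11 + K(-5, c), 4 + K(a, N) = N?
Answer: 5645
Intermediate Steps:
K(a, N) = -4 + N
D(s, m) = s + s² (D(s, m) = s² + s = s + s²)
P(k) = 9 (P(k) = 11 + (-4 + 2) = 11 - 2 = 9)
1487 + P(-10)*D(-22, -10) = 1487 + 9*(-22*(1 - 22)) = 1487 + 9*(-22*(-21)) = 1487 + 9*462 = 1487 + 4158 = 5645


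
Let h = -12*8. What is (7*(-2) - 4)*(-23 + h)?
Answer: 2142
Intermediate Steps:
h = -96
(7*(-2) - 4)*(-23 + h) = (7*(-2) - 4)*(-23 - 96) = (-14 - 4)*(-119) = -18*(-119) = 2142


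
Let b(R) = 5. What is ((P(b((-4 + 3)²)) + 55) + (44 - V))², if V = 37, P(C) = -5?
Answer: 3249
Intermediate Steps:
((P(b((-4 + 3)²)) + 55) + (44 - V))² = ((-5 + 55) + (44 - 1*37))² = (50 + (44 - 37))² = (50 + 7)² = 57² = 3249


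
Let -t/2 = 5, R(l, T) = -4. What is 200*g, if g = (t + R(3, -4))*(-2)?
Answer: 5600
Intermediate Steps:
t = -10 (t = -2*5 = -10)
g = 28 (g = (-10 - 4)*(-2) = -14*(-2) = 28)
200*g = 200*28 = 5600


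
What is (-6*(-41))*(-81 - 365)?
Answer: -109716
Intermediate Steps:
(-6*(-41))*(-81 - 365) = 246*(-446) = -109716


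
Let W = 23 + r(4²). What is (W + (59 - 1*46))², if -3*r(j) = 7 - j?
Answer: 1521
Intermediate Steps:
r(j) = -7/3 + j/3 (r(j) = -(7 - j)/3 = -7/3 + j/3)
W = 26 (W = 23 + (-7/3 + (⅓)*4²) = 23 + (-7/3 + (⅓)*16) = 23 + (-7/3 + 16/3) = 23 + 3 = 26)
(W + (59 - 1*46))² = (26 + (59 - 1*46))² = (26 + (59 - 46))² = (26 + 13)² = 39² = 1521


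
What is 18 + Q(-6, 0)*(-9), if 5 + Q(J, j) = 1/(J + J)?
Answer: 255/4 ≈ 63.750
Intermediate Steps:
Q(J, j) = -5 + 1/(2*J) (Q(J, j) = -5 + 1/(J + J) = -5 + 1/(2*J))
18 + Q(-6, 0)*(-9) = 18 + (-5 + (½)/(-6))*(-9) = 18 + (-5 + (½)*(-⅙))*(-9) = 18 + (-5 - 1/12)*(-9) = 18 - 61/12*(-9) = 18 + 183/4 = 255/4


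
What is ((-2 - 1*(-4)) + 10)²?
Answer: 144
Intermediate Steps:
((-2 - 1*(-4)) + 10)² = ((-2 + 4) + 10)² = (2 + 10)² = 12² = 144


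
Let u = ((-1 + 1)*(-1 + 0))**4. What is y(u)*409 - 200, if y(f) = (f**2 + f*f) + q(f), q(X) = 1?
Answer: 209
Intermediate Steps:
u = 0 (u = (0*(-1))**4 = 0**4 = 0)
y(f) = 1 + 2*f**2 (y(f) = (f**2 + f*f) + 1 = (f**2 + f**2) + 1 = 2*f**2 + 1 = 1 + 2*f**2)
y(u)*409 - 200 = (1 + 2*0**2)*409 - 200 = (1 + 2*0)*409 - 200 = (1 + 0)*409 - 200 = 1*409 - 200 = 409 - 200 = 209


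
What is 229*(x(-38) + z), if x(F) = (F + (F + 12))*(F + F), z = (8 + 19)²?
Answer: 1280797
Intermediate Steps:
z = 729 (z = 27² = 729)
x(F) = 2*F*(12 + 2*F) (x(F) = (F + (12 + F))*(2*F) = (12 + 2*F)*(2*F) = 2*F*(12 + 2*F))
229*(x(-38) + z) = 229*(4*(-38)*(6 - 38) + 729) = 229*(4*(-38)*(-32) + 729) = 229*(4864 + 729) = 229*5593 = 1280797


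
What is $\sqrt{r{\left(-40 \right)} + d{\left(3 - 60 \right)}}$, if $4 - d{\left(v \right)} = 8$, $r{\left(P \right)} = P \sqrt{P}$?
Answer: $2 \sqrt{-1 - 20 i \sqrt{10}} \approx 11.158 - 11.336 i$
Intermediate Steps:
$r{\left(P \right)} = P^{\frac{3}{2}}$
$d{\left(v \right)} = -4$ ($d{\left(v \right)} = 4 - 8 = -4$)
$\sqrt{r{\left(-40 \right)} + d{\left(3 - 60 \right)}} = \sqrt{\left(-40\right)^{\frac{3}{2}} - 4} = \sqrt{- 80 i \sqrt{10} - 4} = \sqrt{-4 - 80 i \sqrt{10}}$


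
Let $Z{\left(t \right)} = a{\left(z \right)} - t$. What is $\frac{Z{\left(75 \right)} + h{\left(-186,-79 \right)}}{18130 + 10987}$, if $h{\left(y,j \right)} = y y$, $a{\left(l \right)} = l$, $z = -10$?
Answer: $\frac{34511}{29117} \approx 1.1853$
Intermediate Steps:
$h{\left(y,j \right)} = y^{2}$
$Z{\left(t \right)} = -10 - t$
$\frac{Z{\left(75 \right)} + h{\left(-186,-79 \right)}}{18130 + 10987} = \frac{\left(-10 - 75\right) + \left(-186\right)^{2}}{18130 + 10987} = \frac{\left(-10 - 75\right) + 34596}{29117} = \left(-85 + 34596\right) \frac{1}{29117} = 34511 \cdot \frac{1}{29117} = \frac{34511}{29117}$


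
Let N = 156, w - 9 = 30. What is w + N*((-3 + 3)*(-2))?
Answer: 39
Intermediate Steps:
w = 39 (w = 9 + 30 = 39)
w + N*((-3 + 3)*(-2)) = 39 + 156*((-3 + 3)*(-2)) = 39 + 156*(0*(-2)) = 39 + 156*0 = 39 + 0 = 39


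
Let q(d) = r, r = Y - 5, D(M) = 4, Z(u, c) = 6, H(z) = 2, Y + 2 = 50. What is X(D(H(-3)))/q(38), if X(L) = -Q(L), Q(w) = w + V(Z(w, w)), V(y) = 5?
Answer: -9/43 ≈ -0.20930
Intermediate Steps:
Y = 48 (Y = -2 + 50 = 48)
Q(w) = 5 + w (Q(w) = w + 5 = 5 + w)
X(L) = -5 - L (X(L) = -(5 + L) = -5 - L)
r = 43 (r = 48 - 5 = 43)
q(d) = 43
X(D(H(-3)))/q(38) = (-5 - 1*4)/43 = (-5 - 4)*(1/43) = -9*1/43 = -9/43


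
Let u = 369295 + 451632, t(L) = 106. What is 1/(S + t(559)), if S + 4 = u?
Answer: 1/821029 ≈ 1.2180e-6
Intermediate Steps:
u = 820927
S = 820923 (S = -4 + 820927 = 820923)
1/(S + t(559)) = 1/(820923 + 106) = 1/821029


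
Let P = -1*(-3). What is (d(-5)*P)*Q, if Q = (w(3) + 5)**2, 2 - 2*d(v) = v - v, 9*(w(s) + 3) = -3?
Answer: 25/3 ≈ 8.3333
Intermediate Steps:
w(s) = -10/3 (w(s) = -3 + (1/9)*(-3) = -3 - 1/3 = -10/3)
d(v) = 1 (d(v) = 1 - (v - v)/2 = 1 - 1/2*0 = 1 + 0 = 1)
Q = 25/9 (Q = (-10/3 + 5)**2 = (5/3)**2 = 25/9 ≈ 2.7778)
P = 3
(d(-5)*P)*Q = (1*3)*(25/9) = 3*(25/9) = 25/3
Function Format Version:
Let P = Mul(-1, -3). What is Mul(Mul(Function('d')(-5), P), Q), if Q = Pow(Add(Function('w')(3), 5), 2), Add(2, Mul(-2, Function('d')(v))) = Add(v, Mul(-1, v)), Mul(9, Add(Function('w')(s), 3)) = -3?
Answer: Rational(25, 3) ≈ 8.3333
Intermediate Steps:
Function('w')(s) = Rational(-10, 3) (Function('w')(s) = Add(-3, Mul(Rational(1, 9), -3)) = Add(-3, Rational(-1, 3)) = Rational(-10, 3))
Function('d')(v) = 1 (Function('d')(v) = Add(1, Mul(Rational(-1, 2), Add(v, Mul(-1, v)))) = Add(1, Mul(Rational(-1, 2), 0)) = Add(1, 0) = 1)
Q = Rational(25, 9) (Q = Pow(Add(Rational(-10, 3), 5), 2) = Pow(Rational(5, 3), 2) = Rational(25, 9) ≈ 2.7778)
P = 3
Mul(Mul(Function('d')(-5), P), Q) = Mul(Mul(1, 3), Rational(25, 9)) = Mul(3, Rational(25, 9)) = Rational(25, 3)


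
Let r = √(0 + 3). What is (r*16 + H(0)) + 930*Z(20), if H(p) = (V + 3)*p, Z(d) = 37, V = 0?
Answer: 34410 + 16*√3 ≈ 34438.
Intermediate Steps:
r = √3 ≈ 1.7320
H(p) = 3*p (H(p) = (0 + 3)*p = 3*p)
(r*16 + H(0)) + 930*Z(20) = (√3*16 + 3*0) + 930*37 = (16*√3 + 0) + 34410 = 16*√3 + 34410 = 34410 + 16*√3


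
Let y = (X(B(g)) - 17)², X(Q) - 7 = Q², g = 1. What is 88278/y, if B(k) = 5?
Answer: 29426/75 ≈ 392.35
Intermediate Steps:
X(Q) = 7 + Q²
y = 225 (y = ((7 + 5²) - 17)² = ((7 + 25) - 17)² = (32 - 17)² = 15² = 225)
88278/y = 88278/225 = 88278*(1/225) = 29426/75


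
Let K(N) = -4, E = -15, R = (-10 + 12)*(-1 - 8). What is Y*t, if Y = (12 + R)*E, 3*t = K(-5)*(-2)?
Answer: 240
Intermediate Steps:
R = -18 (R = 2*(-9) = -18)
t = 8/3 (t = (-4*(-2))/3 = (⅓)*8 = 8/3 ≈ 2.6667)
Y = 90 (Y = (12 - 18)*(-15) = -6*(-15) = 90)
Y*t = 90*(8/3) = 240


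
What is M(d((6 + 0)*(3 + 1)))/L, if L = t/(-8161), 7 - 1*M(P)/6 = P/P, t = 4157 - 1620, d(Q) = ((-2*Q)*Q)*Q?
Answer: -293796/2537 ≈ -115.80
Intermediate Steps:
d(Q) = -2*Q³ (d(Q) = (-2*Q²)*Q = -2*Q³)
t = 2537
M(P) = 36 (M(P) = 42 - 6*P/P = 42 - 6*1 = 42 - 6 = 36)
L = -2537/8161 (L = 2537/(-8161) = 2537*(-1/8161) = -2537/8161 ≈ -0.31087)
M(d((6 + 0)*(3 + 1)))/L = 36/(-2537/8161) = 36*(-8161/2537) = -293796/2537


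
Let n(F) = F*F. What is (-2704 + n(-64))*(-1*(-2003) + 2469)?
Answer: 6225024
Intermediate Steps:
n(F) = F²
(-2704 + n(-64))*(-1*(-2003) + 2469) = (-2704 + (-64)²)*(-1*(-2003) + 2469) = (-2704 + 4096)*(2003 + 2469) = 1392*4472 = 6225024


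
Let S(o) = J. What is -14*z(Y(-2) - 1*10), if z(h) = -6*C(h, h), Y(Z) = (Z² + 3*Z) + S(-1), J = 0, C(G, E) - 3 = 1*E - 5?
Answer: -1176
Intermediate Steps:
C(G, E) = -2 + E (C(G, E) = 3 + (1*E - 5) = 3 + (E - 5) = 3 + (-5 + E) = -2 + E)
S(o) = 0
Y(Z) = Z² + 3*Z (Y(Z) = (Z² + 3*Z) + 0 = Z² + 3*Z)
z(h) = 12 - 6*h (z(h) = -6*(-2 + h) = 12 - 6*h)
-14*z(Y(-2) - 1*10) = -14*(12 - 6*(-2*(3 - 2) - 1*10)) = -14*(12 - 6*(-2*1 - 10)) = -14*(12 - 6*(-2 - 10)) = -14*(12 - 6*(-12)) = -14*(12 + 72) = -14*84 = -1176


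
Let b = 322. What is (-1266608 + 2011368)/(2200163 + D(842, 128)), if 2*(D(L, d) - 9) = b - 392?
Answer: 744760/2200137 ≈ 0.33851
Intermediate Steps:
D(L, d) = -26 (D(L, d) = 9 + (322 - 392)/2 = 9 + (½)*(-70) = 9 - 35 = -26)
(-1266608 + 2011368)/(2200163 + D(842, 128)) = (-1266608 + 2011368)/(2200163 - 26) = 744760/2200137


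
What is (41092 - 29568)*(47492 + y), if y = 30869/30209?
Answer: 16533675216228/30209 ≈ 5.4731e+8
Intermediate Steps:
y = 30869/30209 (y = 30869*(1/30209) = 30869/30209 ≈ 1.0218)
(41092 - 29568)*(47492 + y) = (41092 - 29568)*(47492 + 30869/30209) = 11524*(1434716697/30209) = 16533675216228/30209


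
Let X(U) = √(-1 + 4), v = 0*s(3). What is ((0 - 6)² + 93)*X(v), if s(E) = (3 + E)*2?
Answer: 129*√3 ≈ 223.43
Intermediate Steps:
s(E) = 6 + 2*E
v = 0 (v = 0*(6 + 2*3) = 0*(6 + 6) = 0*12 = 0)
X(U) = √3
((0 - 6)² + 93)*X(v) = ((0 - 6)² + 93)*√3 = ((-6)² + 93)*√3 = (36 + 93)*√3 = 129*√3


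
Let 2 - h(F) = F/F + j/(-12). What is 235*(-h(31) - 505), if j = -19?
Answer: -1422455/12 ≈ -1.1854e+5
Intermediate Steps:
h(F) = -7/12 (h(F) = 2 - (F/F - 19/(-12)) = 2 - (1 - 19*(-1/12)) = 2 - (1 + 19/12) = 2 - 1*31/12 = 2 - 31/12 = -7/12)
235*(-h(31) - 505) = 235*(-1*(-7/12) - 505) = 235*(7/12 - 505) = 235*(-6053/12) = -1422455/12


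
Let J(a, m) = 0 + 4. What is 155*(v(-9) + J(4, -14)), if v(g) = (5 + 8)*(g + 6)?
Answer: -5425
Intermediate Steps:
J(a, m) = 4
v(g) = 78 + 13*g (v(g) = 13*(6 + g) = 78 + 13*g)
155*(v(-9) + J(4, -14)) = 155*((78 + 13*(-9)) + 4) = 155*((78 - 117) + 4) = 155*(-39 + 4) = 155*(-35) = -5425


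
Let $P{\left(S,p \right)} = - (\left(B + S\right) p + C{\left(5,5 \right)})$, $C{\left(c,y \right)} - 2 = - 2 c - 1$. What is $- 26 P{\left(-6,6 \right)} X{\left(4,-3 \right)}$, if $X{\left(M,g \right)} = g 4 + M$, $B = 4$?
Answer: $4368$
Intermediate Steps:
$X{\left(M,g \right)} = M + 4 g$ ($X{\left(M,g \right)} = 4 g + M = M + 4 g$)
$C{\left(c,y \right)} = 1 - 2 c$ ($C{\left(c,y \right)} = 2 - \left(1 + 2 c\right) = 1 - 2 c$)
$P{\left(S,p \right)} = 9 - p \left(4 + S\right)$ ($P{\left(S,p \right)} = - (\left(4 + S\right) p + \left(1 - 10\right)) = - (p \left(4 + S\right) + \left(1 - 10\right)) = - (p \left(4 + S\right) - 9) = - (-9 + p \left(4 + S\right)) = 9 - p \left(4 + S\right)$)
$- 26 P{\left(-6,6 \right)} X{\left(4,-3 \right)} = - 26 \left(9 - 24 - \left(-6\right) 6\right) \left(4 + 4 \left(-3\right)\right) = - 26 \left(9 - 24 + 36\right) \left(4 - 12\right) = \left(-26\right) 21 \left(-8\right) = \left(-546\right) \left(-8\right) = 4368$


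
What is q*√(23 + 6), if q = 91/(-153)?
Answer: -91*√29/153 ≈ -3.2029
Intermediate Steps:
q = -91/153 (q = 91*(-1/153) = -91/153 ≈ -0.59477)
q*√(23 + 6) = -91*√(23 + 6)/153 = -91*√29/153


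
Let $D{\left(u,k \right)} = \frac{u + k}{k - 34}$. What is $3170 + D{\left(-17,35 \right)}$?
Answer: $3188$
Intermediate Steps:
$D{\left(u,k \right)} = \frac{k + u}{-34 + k}$
$3170 + D{\left(-17,35 \right)} = 3170 + \frac{35 - 17}{-34 + 35} = 3170 + 1^{-1} \cdot 18 = 3170 + 1 \cdot 18 = 3170 + 18 = 3188$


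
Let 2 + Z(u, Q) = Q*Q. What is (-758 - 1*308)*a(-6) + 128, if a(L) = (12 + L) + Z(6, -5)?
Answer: -30786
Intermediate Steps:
Z(u, Q) = -2 + Q**2 (Z(u, Q) = -2 + Q*Q = -2 + Q**2)
a(L) = 35 + L (a(L) = (12 + L) + (-2 + (-5)**2) = (12 + L) + (-2 + 25) = (12 + L) + 23 = 35 + L)
(-758 - 1*308)*a(-6) + 128 = (-758 - 1*308)*(35 - 6) + 128 = (-758 - 308)*29 + 128 = -1066*29 + 128 = -30914 + 128 = -30786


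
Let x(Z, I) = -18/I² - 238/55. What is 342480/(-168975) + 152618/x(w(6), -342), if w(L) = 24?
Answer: -614475127672028/17422212435 ≈ -35270.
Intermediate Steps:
x(Z, I) = -238/55 - 18/I² (x(Z, I) = -18/I² - 238*1/55 = -18/I² - 238/55 = -238/55 - 18/I²)
342480/(-168975) + 152618/x(w(6), -342) = 342480/(-168975) + 152618/(-238/55 - 18/(-342)²) = 342480*(-1/168975) + 152618/(-238/55 - 18*1/116964) = -22832/11265 + 152618/(-238/55 - 1/6498) = -22832/11265 + 152618/(-1546579/357390) = -22832/11265 + 152618*(-357390/1546579) = -22832/11265 - 54544147020/1546579 = -614475127672028/17422212435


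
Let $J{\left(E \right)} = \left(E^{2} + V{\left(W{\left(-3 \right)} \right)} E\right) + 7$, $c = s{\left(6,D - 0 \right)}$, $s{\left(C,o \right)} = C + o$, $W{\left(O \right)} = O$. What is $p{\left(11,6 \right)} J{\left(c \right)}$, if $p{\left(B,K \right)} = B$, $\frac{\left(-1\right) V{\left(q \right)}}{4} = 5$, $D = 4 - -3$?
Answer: $-924$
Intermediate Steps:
$D = 7$ ($D = 4 + 3 = 7$)
$V{\left(q \right)} = -20$ ($V{\left(q \right)} = \left(-4\right) 5 = -20$)
$c = 13$ ($c = 6 + \left(7 - 0\right) = 6 + \left(7 + 0\right) = 6 + 7 = 13$)
$J{\left(E \right)} = 7 + E^{2} - 20 E$ ($J{\left(E \right)} = \left(E^{2} - 20 E\right) + 7 = 7 + E^{2} - 20 E$)
$p{\left(11,6 \right)} J{\left(c \right)} = 11 \left(7 + 13^{2} - 260\right) = 11 \left(7 + 169 - 260\right) = 11 \left(-84\right) = -924$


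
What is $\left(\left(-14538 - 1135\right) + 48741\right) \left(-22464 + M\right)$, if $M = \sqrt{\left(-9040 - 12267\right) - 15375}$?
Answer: $-742839552 + 33068 i \sqrt{36682} \approx -7.4284 \cdot 10^{8} + 6.3334 \cdot 10^{6} i$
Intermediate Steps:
$M = i \sqrt{36682}$ ($M = \sqrt{\left(-9040 - 12267\right) - 15375} = \sqrt{-21307 - 15375} = \sqrt{-36682} = i \sqrt{36682} \approx 191.53 i$)
$\left(\left(-14538 - 1135\right) + 48741\right) \left(-22464 + M\right) = \left(\left(-14538 - 1135\right) + 48741\right) \left(-22464 + i \sqrt{36682}\right) = \left(-15673 + 48741\right) \left(-22464 + i \sqrt{36682}\right) = 33068 \left(-22464 + i \sqrt{36682}\right) = -742839552 + 33068 i \sqrt{36682}$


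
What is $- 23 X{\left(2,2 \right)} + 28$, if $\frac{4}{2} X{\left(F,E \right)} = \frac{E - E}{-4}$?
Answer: $28$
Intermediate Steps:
$X{\left(F,E \right)} = 0$ ($X{\left(F,E \right)} = \frac{\left(E - E\right) \frac{1}{-4}}{2} = \frac{0 \left(- \frac{1}{4}\right)}{2} = \frac{1}{2} \cdot 0 = 0$)
$- 23 X{\left(2,2 \right)} + 28 = \left(-23\right) 0 + 28 = 0 + 28 = 28$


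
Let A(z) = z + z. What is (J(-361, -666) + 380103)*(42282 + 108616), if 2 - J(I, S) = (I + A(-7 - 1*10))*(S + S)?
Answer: -22036389430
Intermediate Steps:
A(z) = 2*z
J(I, S) = 2 - 2*S*(-34 + I) (J(I, S) = 2 - (I + 2*(-7 - 1*10))*(S + S) = 2 - (I + 2*(-7 - 10))*2*S = 2 - (I + 2*(-17))*2*S = 2 - (I - 34)*2*S = 2 - (-34 + I)*2*S = 2 - 2*S*(-34 + I))
(J(-361, -666) + 380103)*(42282 + 108616) = ((2 + 68*(-666) - 2*(-361)*(-666)) + 380103)*(42282 + 108616) = ((2 - 45288 - 480852) + 380103)*150898 = (-526138 + 380103)*150898 = -146035*150898 = -22036389430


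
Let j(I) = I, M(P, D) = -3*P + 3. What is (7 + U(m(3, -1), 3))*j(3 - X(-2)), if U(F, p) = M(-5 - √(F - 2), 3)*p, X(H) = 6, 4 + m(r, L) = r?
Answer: -183 - 27*I*√3 ≈ -183.0 - 46.765*I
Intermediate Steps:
m(r, L) = -4 + r
M(P, D) = 3 - 3*P
U(F, p) = p*(18 + 3*√(-2 + F)) (U(F, p) = (3 - 3*(-5 - √(F - 2)))*p = (3 - 3*(-5 - √(-2 + F)))*p = (3 + (15 + 3*√(-2 + F)))*p = (18 + 3*√(-2 + F))*p = p*(18 + 3*√(-2 + F)))
(7 + U(m(3, -1), 3))*j(3 - X(-2)) = (7 + 3*3*(6 + √(-2 + (-4 + 3))))*(3 - 1*6) = (7 + 3*3*(6 + √(-2 - 1)))*(3 - 6) = (7 + 3*3*(6 + √(-3)))*(-3) = (7 + 3*3*(6 + I*√3))*(-3) = (7 + (54 + 9*I*√3))*(-3) = (61 + 9*I*√3)*(-3) = -183 - 27*I*√3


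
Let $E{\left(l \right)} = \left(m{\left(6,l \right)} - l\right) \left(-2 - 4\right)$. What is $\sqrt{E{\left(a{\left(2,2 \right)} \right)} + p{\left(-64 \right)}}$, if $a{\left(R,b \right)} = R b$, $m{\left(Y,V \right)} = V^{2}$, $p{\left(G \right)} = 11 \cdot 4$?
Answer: $2 i \sqrt{7} \approx 5.2915 i$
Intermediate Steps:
$p{\left(G \right)} = 44$
$E{\left(l \right)} = - 6 l^{2} + 6 l$ ($E{\left(l \right)} = \left(l^{2} - l\right) \left(-2 - 4\right) = \left(l^{2} - l\right) \left(-6\right) = - 6 l^{2} + 6 l$)
$\sqrt{E{\left(a{\left(2,2 \right)} \right)} + p{\left(-64 \right)}} = \sqrt{6 \cdot 2 \cdot 2 \left(1 - 2 \cdot 2\right) + 44} = \sqrt{6 \cdot 4 \left(1 - 4\right) + 44} = \sqrt{6 \cdot 4 \left(-3\right) + 44} = \sqrt{-72 + 44} = \sqrt{-28} = 2 i \sqrt{7}$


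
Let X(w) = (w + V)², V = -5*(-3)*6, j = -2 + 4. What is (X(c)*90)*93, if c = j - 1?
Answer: 69311970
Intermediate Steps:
j = 2
c = 1 (c = 2 - 1 = 1)
V = 90 (V = 15*6 = 90)
X(w) = (90 + w)² (X(w) = (w + 90)² = (90 + w)²)
(X(c)*90)*93 = ((90 + 1)²*90)*93 = (91²*90)*93 = (8281*90)*93 = 745290*93 = 69311970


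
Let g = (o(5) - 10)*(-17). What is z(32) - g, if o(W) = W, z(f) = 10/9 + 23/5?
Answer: -3568/45 ≈ -79.289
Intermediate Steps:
z(f) = 257/45 (z(f) = 10*(⅑) + 23*(⅕) = 10/9 + 23/5 = 257/45)
g = 85 (g = (5 - 10)*(-17) = -5*(-17) = 85)
z(32) - g = 257/45 - 1*85 = 257/45 - 85 = -3568/45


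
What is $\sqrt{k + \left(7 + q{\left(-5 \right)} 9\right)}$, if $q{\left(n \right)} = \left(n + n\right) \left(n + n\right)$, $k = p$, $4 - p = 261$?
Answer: $5 \sqrt{26} \approx 25.495$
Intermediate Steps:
$p = -257$ ($p = 4 - 261 = -257$)
$k = -257$
$q{\left(n \right)} = 4 n^{2}$ ($q{\left(n \right)} = 2 n 2 n = 4 n^{2}$)
$\sqrt{k + \left(7 + q{\left(-5 \right)} 9\right)} = \sqrt{-257 + \left(7 + 4 \left(-5\right)^{2} \cdot 9\right)} = \sqrt{-257 + \left(7 + 4 \cdot 25 \cdot 9\right)} = \sqrt{-257 + \left(7 + 100 \cdot 9\right)} = \sqrt{-257 + \left(7 + 900\right)} = \sqrt{-257 + 907} = \sqrt{650} = 5 \sqrt{26}$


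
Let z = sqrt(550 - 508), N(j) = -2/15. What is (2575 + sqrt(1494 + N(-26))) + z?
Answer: 2575 + sqrt(42) + 2*sqrt(84030)/15 ≈ 2620.1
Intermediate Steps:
N(j) = -2/15 (N(j) = -2*1/15 = -2/15)
z = sqrt(42) ≈ 6.4807
(2575 + sqrt(1494 + N(-26))) + z = (2575 + sqrt(1494 - 2/15)) + sqrt(42) = (2575 + sqrt(22408/15)) + sqrt(42) = (2575 + 2*sqrt(84030)/15) + sqrt(42) = 2575 + sqrt(42) + 2*sqrt(84030)/15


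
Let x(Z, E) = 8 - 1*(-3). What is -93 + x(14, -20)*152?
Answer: 1579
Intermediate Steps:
x(Z, E) = 11 (x(Z, E) = 8 + 3 = 11)
-93 + x(14, -20)*152 = -93 + 11*152 = -93 + 1672 = 1579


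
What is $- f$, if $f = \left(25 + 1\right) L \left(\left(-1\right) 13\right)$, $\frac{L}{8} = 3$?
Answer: $8112$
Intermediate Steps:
$L = 24$ ($L = 8 \cdot 3 = 24$)
$f = -8112$ ($f = \left(25 + 1\right) 24 \left(\left(-1\right) 13\right) = 26 \cdot 24 \left(-13\right) = 26 \left(-312\right) = -8112$)
$- f = \left(-1\right) \left(-8112\right) = 8112$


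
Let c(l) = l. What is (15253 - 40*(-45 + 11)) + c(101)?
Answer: 16714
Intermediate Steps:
(15253 - 40*(-45 + 11)) + c(101) = (15253 - 40*(-45 + 11)) + 101 = (15253 - 40*(-34)) + 101 = (15253 + 1360) + 101 = 16613 + 101 = 16714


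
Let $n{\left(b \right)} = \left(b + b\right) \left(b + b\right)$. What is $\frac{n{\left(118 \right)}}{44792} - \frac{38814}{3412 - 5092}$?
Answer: $\frac{38169291}{1567720} \approx 24.347$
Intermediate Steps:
$n{\left(b \right)} = 4 b^{2}$ ($n{\left(b \right)} = 2 b 2 b = 4 b^{2}$)
$\frac{n{\left(118 \right)}}{44792} - \frac{38814}{3412 - 5092} = \frac{4 \cdot 118^{2}}{44792} - \frac{38814}{3412 - 5092} = 4 \cdot 13924 \cdot \frac{1}{44792} - \frac{38814}{3412 - 5092} = 55696 \cdot \frac{1}{44792} - \frac{38814}{-1680} = \frac{6962}{5599} - - \frac{6469}{280} = \frac{6962}{5599} + \frac{6469}{280} = \frac{38169291}{1567720}$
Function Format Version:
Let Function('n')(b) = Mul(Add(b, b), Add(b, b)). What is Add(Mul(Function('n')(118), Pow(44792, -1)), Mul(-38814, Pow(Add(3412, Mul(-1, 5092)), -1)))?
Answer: Rational(38169291, 1567720) ≈ 24.347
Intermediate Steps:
Function('n')(b) = Mul(4, Pow(b, 2)) (Function('n')(b) = Mul(Mul(2, b), Mul(2, b)) = Mul(4, Pow(b, 2)))
Add(Mul(Function('n')(118), Pow(44792, -1)), Mul(-38814, Pow(Add(3412, Mul(-1, 5092)), -1))) = Add(Mul(Mul(4, Pow(118, 2)), Pow(44792, -1)), Mul(-38814, Pow(Add(3412, Mul(-1, 5092)), -1))) = Add(Mul(Mul(4, 13924), Rational(1, 44792)), Mul(-38814, Pow(Add(3412, -5092), -1))) = Add(Mul(55696, Rational(1, 44792)), Mul(-38814, Pow(-1680, -1))) = Add(Rational(6962, 5599), Mul(-38814, Rational(-1, 1680))) = Add(Rational(6962, 5599), Rational(6469, 280)) = Rational(38169291, 1567720)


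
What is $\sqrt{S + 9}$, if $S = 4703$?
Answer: $2 \sqrt{1178} \approx 68.644$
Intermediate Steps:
$\sqrt{S + 9} = \sqrt{4703 + 9} = \sqrt{4712} = 2 \sqrt{1178}$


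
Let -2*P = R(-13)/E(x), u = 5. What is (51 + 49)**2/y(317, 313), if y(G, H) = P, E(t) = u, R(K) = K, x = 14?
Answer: 100000/13 ≈ 7692.3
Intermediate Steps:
E(t) = 5
P = 13/10 (P = -(-13)/(2*5) = -1/2*(-13/5) = 13/10 ≈ 1.3000)
y(G, H) = 13/10
(51 + 49)**2/y(317, 313) = (51 + 49)**2/(13/10) = 100**2*(10/13) = 10000*(10/13) = 100000/13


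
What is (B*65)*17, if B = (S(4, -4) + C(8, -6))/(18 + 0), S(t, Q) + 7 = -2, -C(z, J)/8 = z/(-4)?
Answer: 7735/18 ≈ 429.72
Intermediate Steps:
C(z, J) = 2*z (C(z, J) = -8*z/(-4) = -8*z*(-1)/4 = -(-2)*z = 2*z)
S(t, Q) = -9 (S(t, Q) = -7 - 2 = -9)
B = 7/18 (B = (-9 + 2*8)/(18 + 0) = (-9 + 16)/18 = 7*(1/18) = 7/18 ≈ 0.38889)
(B*65)*17 = ((7/18)*65)*17 = (455/18)*17 = 7735/18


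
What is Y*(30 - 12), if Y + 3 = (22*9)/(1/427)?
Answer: 1521774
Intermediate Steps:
Y = 84543 (Y = -3 + (22*9)/(1/427) = -3 + 198/(1/427) = -3 + 198*427 = -3 + 84546 = 84543)
Y*(30 - 12) = 84543*(30 - 12) = 84543*18 = 1521774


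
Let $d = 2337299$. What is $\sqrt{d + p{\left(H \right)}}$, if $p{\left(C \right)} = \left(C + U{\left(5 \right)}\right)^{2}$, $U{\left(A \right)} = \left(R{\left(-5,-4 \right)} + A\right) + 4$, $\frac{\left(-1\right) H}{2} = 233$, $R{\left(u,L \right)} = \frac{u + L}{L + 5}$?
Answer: $\sqrt{2554455} \approx 1598.3$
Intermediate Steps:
$R{\left(u,L \right)} = \frac{L + u}{5 + L}$
$H = -466$ ($H = \left(-2\right) 233 = -466$)
$U{\left(A \right)} = -5 + A$ ($U{\left(A \right)} = \left(\frac{-4 - 5}{5 - 4} + A\right) + 4 = \left(1^{-1} \left(-9\right) + A\right) + 4 = \left(1 \left(-9\right) + A\right) + 4 = \left(-9 + A\right) + 4 = -5 + A$)
$p{\left(C \right)} = C^{2}$ ($p{\left(C \right)} = \left(C + \left(-5 + 5\right)\right)^{2} = \left(C + 0\right)^{2} = C^{2}$)
$\sqrt{d + p{\left(H \right)}} = \sqrt{2337299 + \left(-466\right)^{2}} = \sqrt{2337299 + 217156} = \sqrt{2554455}$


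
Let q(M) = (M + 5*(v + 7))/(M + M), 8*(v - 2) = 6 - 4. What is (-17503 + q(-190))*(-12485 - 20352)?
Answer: 174719011089/304 ≈ 5.7473e+8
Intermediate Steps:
v = 9/4 (v = 2 + (6 - 4)/8 = 2 + (1/8)*2 = 2 + 1/4 = 9/4 ≈ 2.2500)
q(M) = (185/4 + M)/(2*M) (q(M) = (M + 5*(9/4 + 7))/(M + M) = (M + 5*(37/4))/((2*M)) = (M + 185/4)*(1/(2*M)) = (185/4 + M)*(1/(2*M)) = (185/4 + M)/(2*M))
(-17503 + q(-190))*(-12485 - 20352) = (-17503 + (1/8)*(185 + 4*(-190))/(-190))*(-12485 - 20352) = (-17503 + (1/8)*(-1/190)*(185 - 760))*(-32837) = (-17503 + (1/8)*(-1/190)*(-575))*(-32837) = (-17503 + 115/304)*(-32837) = -5320797/304*(-32837) = 174719011089/304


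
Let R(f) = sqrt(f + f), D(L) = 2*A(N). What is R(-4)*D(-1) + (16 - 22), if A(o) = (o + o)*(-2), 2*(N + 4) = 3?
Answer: -6 + 40*I*sqrt(2) ≈ -6.0 + 56.569*I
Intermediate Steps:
N = -5/2 (N = -4 + (1/2)*3 = -4 + 3/2 = -5/2 ≈ -2.5000)
A(o) = -4*o (A(o) = (2*o)*(-2) = -4*o)
D(L) = 20 (D(L) = 2*(-4*(-5/2)) = 2*10 = 20)
R(f) = sqrt(2)*sqrt(f) (R(f) = sqrt(2*f) = sqrt(2)*sqrt(f))
R(-4)*D(-1) + (16 - 22) = (sqrt(2)*sqrt(-4))*20 + (16 - 22) = (sqrt(2)*(2*I))*20 - 6 = (2*I*sqrt(2))*20 - 6 = 40*I*sqrt(2) - 6 = -6 + 40*I*sqrt(2)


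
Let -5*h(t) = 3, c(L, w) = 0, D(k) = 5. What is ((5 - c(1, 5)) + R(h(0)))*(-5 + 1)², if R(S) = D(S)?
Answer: 160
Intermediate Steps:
h(t) = -⅗ (h(t) = -⅕*3 = -⅗)
R(S) = 5
((5 - c(1, 5)) + R(h(0)))*(-5 + 1)² = ((5 - 1*0) + 5)*(-5 + 1)² = ((5 + 0) + 5)*(-4)² = (5 + 5)*16 = 10*16 = 160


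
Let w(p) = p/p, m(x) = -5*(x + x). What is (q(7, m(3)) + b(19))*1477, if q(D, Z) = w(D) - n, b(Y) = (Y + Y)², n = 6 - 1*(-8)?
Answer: 2113587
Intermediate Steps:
m(x) = -10*x
n = 14 (n = 6 + 8 = 14)
b(Y) = 4*Y² (b(Y) = (2*Y)² = 4*Y²)
w(p) = 1
q(D, Z) = -13 (q(D, Z) = 1 - 1*14 = 1 - 14 = -13)
(q(7, m(3)) + b(19))*1477 = (-13 + 4*19²)*1477 = (-13 + 4*361)*1477 = (-13 + 1444)*1477 = 1431*1477 = 2113587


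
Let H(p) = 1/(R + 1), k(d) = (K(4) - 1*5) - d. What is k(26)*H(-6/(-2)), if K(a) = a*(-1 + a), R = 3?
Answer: -19/4 ≈ -4.7500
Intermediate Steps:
k(d) = 7 - d (k(d) = (4*(-1 + 4) - 1*5) - d = (4*3 - 5) - d = (12 - 5) - d = 7 - d)
H(p) = ¼ (H(p) = 1/(3 + 1) = 1/4 = ¼)
k(26)*H(-6/(-2)) = (7 - 1*26)*(¼) = (7 - 26)*(¼) = -19*¼ = -19/4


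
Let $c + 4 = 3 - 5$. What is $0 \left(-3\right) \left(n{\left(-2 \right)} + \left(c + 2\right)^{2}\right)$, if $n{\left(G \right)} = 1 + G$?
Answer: $0$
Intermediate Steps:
$c = -6$ ($c = -4 + \left(3 - 5\right) = -4 - 2 = -6$)
$0 \left(-3\right) \left(n{\left(-2 \right)} + \left(c + 2\right)^{2}\right) = 0 \left(-3\right) \left(\left(1 - 2\right) + \left(-6 + 2\right)^{2}\right) = 0 \left(-1 + \left(-4\right)^{2}\right) = 0 \left(-1 + 16\right) = 0 \cdot 15 = 0$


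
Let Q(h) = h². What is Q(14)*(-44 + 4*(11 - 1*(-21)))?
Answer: 16464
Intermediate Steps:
Q(14)*(-44 + 4*(11 - 1*(-21))) = 14²*(-44 + 4*(11 - 1*(-21))) = 196*(-44 + 4*(11 + 21)) = 196*(-44 + 4*32) = 196*(-44 + 128) = 196*84 = 16464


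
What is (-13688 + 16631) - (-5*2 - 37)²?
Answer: 734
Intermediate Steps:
(-13688 + 16631) - (-5*2 - 37)² = 2943 - (-10 - 37)² = 2943 - 1*(-47)² = 2943 - 1*2209 = 2943 - 2209 = 734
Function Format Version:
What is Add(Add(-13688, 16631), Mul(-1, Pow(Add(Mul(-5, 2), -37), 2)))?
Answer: 734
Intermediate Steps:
Add(Add(-13688, 16631), Mul(-1, Pow(Add(Mul(-5, 2), -37), 2))) = Add(2943, Mul(-1, Pow(Add(-10, -37), 2))) = Add(2943, Mul(-1, Pow(-47, 2))) = Add(2943, Mul(-1, 2209)) = Add(2943, -2209) = 734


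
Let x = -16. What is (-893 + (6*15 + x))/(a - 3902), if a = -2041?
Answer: 39/283 ≈ 0.13781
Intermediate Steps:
(-893 + (6*15 + x))/(a - 3902) = (-893 + (6*15 - 16))/(-2041 - 3902) = (-893 + (90 - 16))/(-5943) = (-893 + 74)*(-1/5943) = -819*(-1/5943) = 39/283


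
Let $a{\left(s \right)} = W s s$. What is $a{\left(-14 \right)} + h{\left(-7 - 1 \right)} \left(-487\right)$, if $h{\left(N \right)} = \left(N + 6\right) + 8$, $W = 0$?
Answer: $-2922$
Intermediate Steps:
$a{\left(s \right)} = 0$ ($a{\left(s \right)} = 0 s s = 0 s = 0$)
$h{\left(N \right)} = 14 + N$ ($h{\left(N \right)} = \left(6 + N\right) + 8 = 14 + N$)
$a{\left(-14 \right)} + h{\left(-7 - 1 \right)} \left(-487\right) = 0 + \left(14 - 8\right) \left(-487\right) = 0 + 6 \left(-487\right) = 0 - 2922 = -2922$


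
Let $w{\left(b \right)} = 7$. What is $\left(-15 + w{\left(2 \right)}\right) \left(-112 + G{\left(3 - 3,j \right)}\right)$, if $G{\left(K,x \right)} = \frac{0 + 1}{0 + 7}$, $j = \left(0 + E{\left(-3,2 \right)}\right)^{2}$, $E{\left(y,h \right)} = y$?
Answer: $\frac{6264}{7} \approx 894.86$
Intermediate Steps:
$j = 9$ ($j = \left(0 - 3\right)^{2} = \left(-3\right)^{2} = 9$)
$G{\left(K,x \right)} = \frac{1}{7}$ ($G{\left(K,x \right)} = 1 \cdot \frac{1}{7} = \frac{1}{7}$)
$\left(-15 + w{\left(2 \right)}\right) \left(-112 + G{\left(3 - 3,j \right)}\right) = \left(-15 + 7\right) \left(-112 + \frac{1}{7}\right) = \left(-8\right) \left(- \frac{783}{7}\right) = \frac{6264}{7}$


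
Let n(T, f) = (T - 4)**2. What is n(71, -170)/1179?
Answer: 4489/1179 ≈ 3.8075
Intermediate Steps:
n(T, f) = (-4 + T)**2
n(71, -170)/1179 = (-4 + 71)**2/1179 = 67**2*(1/1179) = 4489*(1/1179) = 4489/1179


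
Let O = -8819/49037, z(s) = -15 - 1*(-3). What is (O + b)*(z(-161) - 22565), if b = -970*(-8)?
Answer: -8590961681677/49037 ≈ -1.7519e+8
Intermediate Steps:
z(s) = -12 (z(s) = -15 + 3 = -12)
O = -8819/49037 (O = -8819*1/49037 = -8819/49037 ≈ -0.17984)
b = 7760
(O + b)*(z(-161) - 22565) = (-8819/49037 + 7760)*(-12 - 22565) = (380518301/49037)*(-22577) = -8590961681677/49037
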